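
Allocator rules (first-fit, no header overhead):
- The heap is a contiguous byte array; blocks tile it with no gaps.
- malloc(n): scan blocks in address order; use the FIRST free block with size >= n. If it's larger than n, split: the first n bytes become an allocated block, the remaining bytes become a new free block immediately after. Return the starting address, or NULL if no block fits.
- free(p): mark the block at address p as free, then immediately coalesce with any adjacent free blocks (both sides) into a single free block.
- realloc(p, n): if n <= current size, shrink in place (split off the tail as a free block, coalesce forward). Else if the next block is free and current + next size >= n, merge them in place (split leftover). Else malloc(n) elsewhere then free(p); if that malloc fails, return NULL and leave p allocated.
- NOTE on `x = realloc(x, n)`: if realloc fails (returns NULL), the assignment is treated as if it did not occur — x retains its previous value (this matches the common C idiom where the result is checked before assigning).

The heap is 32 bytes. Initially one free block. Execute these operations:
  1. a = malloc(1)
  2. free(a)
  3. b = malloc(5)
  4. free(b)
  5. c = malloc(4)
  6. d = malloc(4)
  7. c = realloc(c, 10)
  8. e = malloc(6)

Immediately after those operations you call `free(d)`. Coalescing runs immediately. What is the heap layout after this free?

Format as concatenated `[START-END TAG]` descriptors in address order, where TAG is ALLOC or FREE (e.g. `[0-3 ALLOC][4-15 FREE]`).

Answer: [0-7 FREE][8-17 ALLOC][18-23 ALLOC][24-31 FREE]

Derivation:
Op 1: a = malloc(1) -> a = 0; heap: [0-0 ALLOC][1-31 FREE]
Op 2: free(a) -> (freed a); heap: [0-31 FREE]
Op 3: b = malloc(5) -> b = 0; heap: [0-4 ALLOC][5-31 FREE]
Op 4: free(b) -> (freed b); heap: [0-31 FREE]
Op 5: c = malloc(4) -> c = 0; heap: [0-3 ALLOC][4-31 FREE]
Op 6: d = malloc(4) -> d = 4; heap: [0-3 ALLOC][4-7 ALLOC][8-31 FREE]
Op 7: c = realloc(c, 10) -> c = 8; heap: [0-3 FREE][4-7 ALLOC][8-17 ALLOC][18-31 FREE]
Op 8: e = malloc(6) -> e = 18; heap: [0-3 FREE][4-7 ALLOC][8-17 ALLOC][18-23 ALLOC][24-31 FREE]
free(d): d = 4 -> block [4-7 ALLOC]; mark free, coalesce with adjacent free neighbors -> [0-7 FREE][8-17 ALLOC][18-23 ALLOC][24-31 FREE]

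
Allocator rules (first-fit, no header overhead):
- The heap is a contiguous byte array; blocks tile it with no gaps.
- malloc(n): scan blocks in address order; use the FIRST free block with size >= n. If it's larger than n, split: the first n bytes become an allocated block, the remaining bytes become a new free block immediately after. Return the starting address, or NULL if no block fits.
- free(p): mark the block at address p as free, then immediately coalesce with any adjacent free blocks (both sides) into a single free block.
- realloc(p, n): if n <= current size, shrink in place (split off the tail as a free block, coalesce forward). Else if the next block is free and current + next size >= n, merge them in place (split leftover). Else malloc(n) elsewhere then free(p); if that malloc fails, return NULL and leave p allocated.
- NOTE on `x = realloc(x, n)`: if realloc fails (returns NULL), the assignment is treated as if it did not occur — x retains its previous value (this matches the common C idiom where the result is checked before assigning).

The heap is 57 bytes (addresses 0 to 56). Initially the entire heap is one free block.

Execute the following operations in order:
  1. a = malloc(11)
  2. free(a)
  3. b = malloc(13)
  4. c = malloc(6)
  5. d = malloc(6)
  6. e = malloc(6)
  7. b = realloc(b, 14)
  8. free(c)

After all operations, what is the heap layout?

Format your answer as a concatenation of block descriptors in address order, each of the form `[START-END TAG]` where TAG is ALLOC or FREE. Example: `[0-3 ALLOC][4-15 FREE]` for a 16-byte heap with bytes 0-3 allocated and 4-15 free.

Op 1: a = malloc(11) -> a = 0; heap: [0-10 ALLOC][11-56 FREE]
Op 2: free(a) -> (freed a); heap: [0-56 FREE]
Op 3: b = malloc(13) -> b = 0; heap: [0-12 ALLOC][13-56 FREE]
Op 4: c = malloc(6) -> c = 13; heap: [0-12 ALLOC][13-18 ALLOC][19-56 FREE]
Op 5: d = malloc(6) -> d = 19; heap: [0-12 ALLOC][13-18 ALLOC][19-24 ALLOC][25-56 FREE]
Op 6: e = malloc(6) -> e = 25; heap: [0-12 ALLOC][13-18 ALLOC][19-24 ALLOC][25-30 ALLOC][31-56 FREE]
Op 7: b = realloc(b, 14) -> b = 31; heap: [0-12 FREE][13-18 ALLOC][19-24 ALLOC][25-30 ALLOC][31-44 ALLOC][45-56 FREE]
Op 8: free(c) -> (freed c); heap: [0-18 FREE][19-24 ALLOC][25-30 ALLOC][31-44 ALLOC][45-56 FREE]

Answer: [0-18 FREE][19-24 ALLOC][25-30 ALLOC][31-44 ALLOC][45-56 FREE]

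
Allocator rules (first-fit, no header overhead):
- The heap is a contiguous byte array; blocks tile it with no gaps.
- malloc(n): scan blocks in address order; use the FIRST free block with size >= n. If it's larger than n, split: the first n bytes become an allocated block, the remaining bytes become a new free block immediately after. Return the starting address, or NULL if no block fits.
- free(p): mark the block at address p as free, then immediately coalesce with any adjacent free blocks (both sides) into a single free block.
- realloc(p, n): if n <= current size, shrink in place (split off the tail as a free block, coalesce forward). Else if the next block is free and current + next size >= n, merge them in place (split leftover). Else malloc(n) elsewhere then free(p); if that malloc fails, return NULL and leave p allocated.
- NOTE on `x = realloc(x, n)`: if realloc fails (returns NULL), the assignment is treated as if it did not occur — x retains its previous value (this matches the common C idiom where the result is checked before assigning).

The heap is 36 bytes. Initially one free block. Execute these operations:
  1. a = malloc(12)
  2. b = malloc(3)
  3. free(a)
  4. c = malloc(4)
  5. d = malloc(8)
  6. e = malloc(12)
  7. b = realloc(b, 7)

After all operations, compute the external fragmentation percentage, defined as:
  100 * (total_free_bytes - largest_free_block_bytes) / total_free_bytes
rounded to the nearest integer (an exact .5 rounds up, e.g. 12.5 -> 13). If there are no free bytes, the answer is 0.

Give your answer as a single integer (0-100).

Answer: 40

Derivation:
Op 1: a = malloc(12) -> a = 0; heap: [0-11 ALLOC][12-35 FREE]
Op 2: b = malloc(3) -> b = 12; heap: [0-11 ALLOC][12-14 ALLOC][15-35 FREE]
Op 3: free(a) -> (freed a); heap: [0-11 FREE][12-14 ALLOC][15-35 FREE]
Op 4: c = malloc(4) -> c = 0; heap: [0-3 ALLOC][4-11 FREE][12-14 ALLOC][15-35 FREE]
Op 5: d = malloc(8) -> d = 4; heap: [0-3 ALLOC][4-11 ALLOC][12-14 ALLOC][15-35 FREE]
Op 6: e = malloc(12) -> e = 15; heap: [0-3 ALLOC][4-11 ALLOC][12-14 ALLOC][15-26 ALLOC][27-35 FREE]
Op 7: b = realloc(b, 7) -> b = 27; heap: [0-3 ALLOC][4-11 ALLOC][12-14 FREE][15-26 ALLOC][27-33 ALLOC][34-35 FREE]
Free blocks: [3 2] total_free=5 largest=3 -> 100*(5-3)/5 = 200/5 = 40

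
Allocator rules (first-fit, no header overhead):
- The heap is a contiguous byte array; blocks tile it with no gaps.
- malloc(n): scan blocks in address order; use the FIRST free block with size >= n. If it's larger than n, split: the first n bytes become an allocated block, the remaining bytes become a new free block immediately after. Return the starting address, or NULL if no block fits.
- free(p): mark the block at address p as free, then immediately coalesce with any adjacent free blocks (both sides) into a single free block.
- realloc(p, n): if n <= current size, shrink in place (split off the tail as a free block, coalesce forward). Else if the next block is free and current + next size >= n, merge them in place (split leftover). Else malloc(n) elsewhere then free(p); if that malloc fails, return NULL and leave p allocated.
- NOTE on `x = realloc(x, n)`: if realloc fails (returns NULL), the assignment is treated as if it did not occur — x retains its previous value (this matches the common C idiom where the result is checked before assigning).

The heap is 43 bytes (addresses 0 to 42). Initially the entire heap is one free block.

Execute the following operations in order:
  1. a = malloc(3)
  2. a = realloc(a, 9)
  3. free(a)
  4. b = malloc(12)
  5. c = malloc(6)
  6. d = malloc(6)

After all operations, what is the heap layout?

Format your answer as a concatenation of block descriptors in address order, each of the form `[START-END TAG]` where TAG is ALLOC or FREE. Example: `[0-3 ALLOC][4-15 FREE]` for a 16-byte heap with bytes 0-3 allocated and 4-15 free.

Answer: [0-11 ALLOC][12-17 ALLOC][18-23 ALLOC][24-42 FREE]

Derivation:
Op 1: a = malloc(3) -> a = 0; heap: [0-2 ALLOC][3-42 FREE]
Op 2: a = realloc(a, 9) -> a = 0; heap: [0-8 ALLOC][9-42 FREE]
Op 3: free(a) -> (freed a); heap: [0-42 FREE]
Op 4: b = malloc(12) -> b = 0; heap: [0-11 ALLOC][12-42 FREE]
Op 5: c = malloc(6) -> c = 12; heap: [0-11 ALLOC][12-17 ALLOC][18-42 FREE]
Op 6: d = malloc(6) -> d = 18; heap: [0-11 ALLOC][12-17 ALLOC][18-23 ALLOC][24-42 FREE]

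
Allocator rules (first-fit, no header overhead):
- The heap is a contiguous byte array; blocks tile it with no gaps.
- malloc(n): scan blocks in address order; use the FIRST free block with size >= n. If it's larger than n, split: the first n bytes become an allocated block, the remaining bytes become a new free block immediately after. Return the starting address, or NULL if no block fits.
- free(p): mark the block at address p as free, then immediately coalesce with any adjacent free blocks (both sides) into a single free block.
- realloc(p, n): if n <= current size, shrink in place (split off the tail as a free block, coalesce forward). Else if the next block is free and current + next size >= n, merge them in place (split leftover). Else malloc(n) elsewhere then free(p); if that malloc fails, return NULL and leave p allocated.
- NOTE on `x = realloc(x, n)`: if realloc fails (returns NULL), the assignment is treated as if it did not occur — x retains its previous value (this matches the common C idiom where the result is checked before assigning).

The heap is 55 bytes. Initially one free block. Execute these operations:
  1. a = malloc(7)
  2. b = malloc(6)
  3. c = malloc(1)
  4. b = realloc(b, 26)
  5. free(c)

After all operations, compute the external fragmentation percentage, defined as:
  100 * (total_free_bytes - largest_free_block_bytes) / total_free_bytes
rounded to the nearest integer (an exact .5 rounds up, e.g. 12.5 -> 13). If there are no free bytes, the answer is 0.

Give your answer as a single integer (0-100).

Answer: 32

Derivation:
Op 1: a = malloc(7) -> a = 0; heap: [0-6 ALLOC][7-54 FREE]
Op 2: b = malloc(6) -> b = 7; heap: [0-6 ALLOC][7-12 ALLOC][13-54 FREE]
Op 3: c = malloc(1) -> c = 13; heap: [0-6 ALLOC][7-12 ALLOC][13-13 ALLOC][14-54 FREE]
Op 4: b = realloc(b, 26) -> b = 14; heap: [0-6 ALLOC][7-12 FREE][13-13 ALLOC][14-39 ALLOC][40-54 FREE]
Op 5: free(c) -> (freed c); heap: [0-6 ALLOC][7-13 FREE][14-39 ALLOC][40-54 FREE]
Free blocks: [7 15] total_free=22 largest=15 -> 100*(22-15)/22 = 700/22 ≈ 31.818 -> rounds to 32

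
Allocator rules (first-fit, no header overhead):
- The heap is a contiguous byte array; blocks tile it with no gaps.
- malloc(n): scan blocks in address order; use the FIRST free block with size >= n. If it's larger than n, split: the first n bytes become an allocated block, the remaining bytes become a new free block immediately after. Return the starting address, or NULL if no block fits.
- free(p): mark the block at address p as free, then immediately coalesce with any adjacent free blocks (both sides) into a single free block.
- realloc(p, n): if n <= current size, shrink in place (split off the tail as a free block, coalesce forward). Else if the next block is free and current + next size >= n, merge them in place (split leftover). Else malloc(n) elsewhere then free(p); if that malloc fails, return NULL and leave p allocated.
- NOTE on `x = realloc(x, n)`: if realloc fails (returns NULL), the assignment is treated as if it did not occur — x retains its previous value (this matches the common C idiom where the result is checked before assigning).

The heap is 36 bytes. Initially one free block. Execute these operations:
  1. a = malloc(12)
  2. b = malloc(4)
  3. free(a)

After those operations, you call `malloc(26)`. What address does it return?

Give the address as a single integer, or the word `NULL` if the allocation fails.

Op 1: a = malloc(12) -> a = 0; heap: [0-11 ALLOC][12-35 FREE]
Op 2: b = malloc(4) -> b = 12; heap: [0-11 ALLOC][12-15 ALLOC][16-35 FREE]
Op 3: free(a) -> (freed a); heap: [0-11 FREE][12-15 ALLOC][16-35 FREE]
malloc(26): first-fit scan over [0-11 FREE][12-15 ALLOC][16-35 FREE] -> NULL

Answer: NULL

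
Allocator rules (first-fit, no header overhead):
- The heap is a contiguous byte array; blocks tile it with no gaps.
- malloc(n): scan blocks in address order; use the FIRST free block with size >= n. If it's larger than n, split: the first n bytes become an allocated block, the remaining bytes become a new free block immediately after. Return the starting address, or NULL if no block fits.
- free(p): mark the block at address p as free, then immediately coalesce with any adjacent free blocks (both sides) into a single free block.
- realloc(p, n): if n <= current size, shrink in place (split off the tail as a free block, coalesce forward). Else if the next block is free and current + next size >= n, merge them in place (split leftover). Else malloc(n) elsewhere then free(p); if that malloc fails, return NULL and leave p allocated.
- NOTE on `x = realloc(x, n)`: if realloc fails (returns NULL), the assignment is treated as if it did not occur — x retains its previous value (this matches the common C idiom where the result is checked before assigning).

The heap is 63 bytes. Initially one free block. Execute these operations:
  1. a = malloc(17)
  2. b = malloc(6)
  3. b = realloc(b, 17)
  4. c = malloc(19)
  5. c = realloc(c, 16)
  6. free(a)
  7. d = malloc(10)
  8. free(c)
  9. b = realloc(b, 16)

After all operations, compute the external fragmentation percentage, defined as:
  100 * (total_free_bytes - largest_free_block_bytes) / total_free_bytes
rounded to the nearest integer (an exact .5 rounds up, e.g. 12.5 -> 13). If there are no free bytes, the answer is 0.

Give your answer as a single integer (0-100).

Answer: 19

Derivation:
Op 1: a = malloc(17) -> a = 0; heap: [0-16 ALLOC][17-62 FREE]
Op 2: b = malloc(6) -> b = 17; heap: [0-16 ALLOC][17-22 ALLOC][23-62 FREE]
Op 3: b = realloc(b, 17) -> b = 17; heap: [0-16 ALLOC][17-33 ALLOC][34-62 FREE]
Op 4: c = malloc(19) -> c = 34; heap: [0-16 ALLOC][17-33 ALLOC][34-52 ALLOC][53-62 FREE]
Op 5: c = realloc(c, 16) -> c = 34; heap: [0-16 ALLOC][17-33 ALLOC][34-49 ALLOC][50-62 FREE]
Op 6: free(a) -> (freed a); heap: [0-16 FREE][17-33 ALLOC][34-49 ALLOC][50-62 FREE]
Op 7: d = malloc(10) -> d = 0; heap: [0-9 ALLOC][10-16 FREE][17-33 ALLOC][34-49 ALLOC][50-62 FREE]
Op 8: free(c) -> (freed c); heap: [0-9 ALLOC][10-16 FREE][17-33 ALLOC][34-62 FREE]
Op 9: b = realloc(b, 16) -> b = 17; heap: [0-9 ALLOC][10-16 FREE][17-32 ALLOC][33-62 FREE]
Free blocks: [7 30] total_free=37 largest=30 -> 100*(37-30)/37 = 700/37 ≈ 18.919 -> rounds to 19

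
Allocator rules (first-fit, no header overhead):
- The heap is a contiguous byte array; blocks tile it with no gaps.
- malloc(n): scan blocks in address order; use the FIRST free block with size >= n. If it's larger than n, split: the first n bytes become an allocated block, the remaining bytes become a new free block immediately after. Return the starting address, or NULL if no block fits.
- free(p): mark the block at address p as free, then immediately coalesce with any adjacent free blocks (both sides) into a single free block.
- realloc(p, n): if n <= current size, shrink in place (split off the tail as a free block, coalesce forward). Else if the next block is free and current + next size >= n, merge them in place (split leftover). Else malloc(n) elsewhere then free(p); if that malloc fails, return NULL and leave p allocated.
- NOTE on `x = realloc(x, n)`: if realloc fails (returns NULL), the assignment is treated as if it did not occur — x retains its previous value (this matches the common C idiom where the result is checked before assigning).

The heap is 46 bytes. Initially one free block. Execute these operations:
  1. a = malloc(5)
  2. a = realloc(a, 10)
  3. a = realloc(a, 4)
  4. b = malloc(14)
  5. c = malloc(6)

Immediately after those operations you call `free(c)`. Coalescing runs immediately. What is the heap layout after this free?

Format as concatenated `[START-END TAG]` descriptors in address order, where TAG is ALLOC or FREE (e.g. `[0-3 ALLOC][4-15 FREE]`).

Op 1: a = malloc(5) -> a = 0; heap: [0-4 ALLOC][5-45 FREE]
Op 2: a = realloc(a, 10) -> a = 0; heap: [0-9 ALLOC][10-45 FREE]
Op 3: a = realloc(a, 4) -> a = 0; heap: [0-3 ALLOC][4-45 FREE]
Op 4: b = malloc(14) -> b = 4; heap: [0-3 ALLOC][4-17 ALLOC][18-45 FREE]
Op 5: c = malloc(6) -> c = 18; heap: [0-3 ALLOC][4-17 ALLOC][18-23 ALLOC][24-45 FREE]
free(c): c = 18 -> block [18-23 ALLOC]; mark free, coalesce with adjacent free neighbors -> [0-3 ALLOC][4-17 ALLOC][18-45 FREE]

Answer: [0-3 ALLOC][4-17 ALLOC][18-45 FREE]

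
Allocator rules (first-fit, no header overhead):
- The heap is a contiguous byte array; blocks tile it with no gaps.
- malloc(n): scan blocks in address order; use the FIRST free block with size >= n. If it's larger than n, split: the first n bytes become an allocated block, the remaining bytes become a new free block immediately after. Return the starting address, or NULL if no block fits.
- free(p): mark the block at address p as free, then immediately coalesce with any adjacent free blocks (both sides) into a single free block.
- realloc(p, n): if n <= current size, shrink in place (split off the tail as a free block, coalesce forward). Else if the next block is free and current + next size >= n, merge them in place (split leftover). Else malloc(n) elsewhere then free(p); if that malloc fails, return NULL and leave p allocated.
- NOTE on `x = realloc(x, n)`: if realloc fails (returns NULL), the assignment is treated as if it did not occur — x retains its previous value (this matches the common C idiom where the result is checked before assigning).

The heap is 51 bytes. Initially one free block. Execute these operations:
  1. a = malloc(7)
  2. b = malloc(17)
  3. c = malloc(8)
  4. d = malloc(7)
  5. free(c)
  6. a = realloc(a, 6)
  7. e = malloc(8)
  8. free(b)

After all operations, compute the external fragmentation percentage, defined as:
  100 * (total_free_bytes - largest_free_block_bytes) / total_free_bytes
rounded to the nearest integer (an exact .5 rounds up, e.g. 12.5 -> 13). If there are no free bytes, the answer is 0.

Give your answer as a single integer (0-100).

Op 1: a = malloc(7) -> a = 0; heap: [0-6 ALLOC][7-50 FREE]
Op 2: b = malloc(17) -> b = 7; heap: [0-6 ALLOC][7-23 ALLOC][24-50 FREE]
Op 3: c = malloc(8) -> c = 24; heap: [0-6 ALLOC][7-23 ALLOC][24-31 ALLOC][32-50 FREE]
Op 4: d = malloc(7) -> d = 32; heap: [0-6 ALLOC][7-23 ALLOC][24-31 ALLOC][32-38 ALLOC][39-50 FREE]
Op 5: free(c) -> (freed c); heap: [0-6 ALLOC][7-23 ALLOC][24-31 FREE][32-38 ALLOC][39-50 FREE]
Op 6: a = realloc(a, 6) -> a = 0; heap: [0-5 ALLOC][6-6 FREE][7-23 ALLOC][24-31 FREE][32-38 ALLOC][39-50 FREE]
Op 7: e = malloc(8) -> e = 24; heap: [0-5 ALLOC][6-6 FREE][7-23 ALLOC][24-31 ALLOC][32-38 ALLOC][39-50 FREE]
Op 8: free(b) -> (freed b); heap: [0-5 ALLOC][6-23 FREE][24-31 ALLOC][32-38 ALLOC][39-50 FREE]
Free blocks: [18 12] total_free=30 largest=18 -> 100*(30-18)/30 = 1200/30 = 40

Answer: 40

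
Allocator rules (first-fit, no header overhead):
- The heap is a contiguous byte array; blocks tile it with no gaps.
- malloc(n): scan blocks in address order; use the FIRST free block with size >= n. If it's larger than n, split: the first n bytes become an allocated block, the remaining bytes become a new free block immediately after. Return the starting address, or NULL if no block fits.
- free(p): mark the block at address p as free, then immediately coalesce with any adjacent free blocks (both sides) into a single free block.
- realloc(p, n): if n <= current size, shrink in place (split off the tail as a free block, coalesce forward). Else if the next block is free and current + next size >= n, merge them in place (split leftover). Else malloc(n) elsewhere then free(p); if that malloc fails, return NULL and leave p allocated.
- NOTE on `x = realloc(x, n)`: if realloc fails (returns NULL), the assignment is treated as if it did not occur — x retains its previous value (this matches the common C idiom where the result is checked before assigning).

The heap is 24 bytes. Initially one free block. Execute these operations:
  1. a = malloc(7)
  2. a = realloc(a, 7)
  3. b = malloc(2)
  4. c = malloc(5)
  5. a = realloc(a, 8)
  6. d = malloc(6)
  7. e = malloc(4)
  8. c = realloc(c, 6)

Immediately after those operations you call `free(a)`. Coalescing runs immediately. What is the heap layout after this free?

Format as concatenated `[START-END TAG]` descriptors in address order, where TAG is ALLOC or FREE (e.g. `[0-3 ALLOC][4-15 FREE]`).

Op 1: a = malloc(7) -> a = 0; heap: [0-6 ALLOC][7-23 FREE]
Op 2: a = realloc(a, 7) -> a = 0; heap: [0-6 ALLOC][7-23 FREE]
Op 3: b = malloc(2) -> b = 7; heap: [0-6 ALLOC][7-8 ALLOC][9-23 FREE]
Op 4: c = malloc(5) -> c = 9; heap: [0-6 ALLOC][7-8 ALLOC][9-13 ALLOC][14-23 FREE]
Op 5: a = realloc(a, 8) -> a = 14; heap: [0-6 FREE][7-8 ALLOC][9-13 ALLOC][14-21 ALLOC][22-23 FREE]
Op 6: d = malloc(6) -> d = 0; heap: [0-5 ALLOC][6-6 FREE][7-8 ALLOC][9-13 ALLOC][14-21 ALLOC][22-23 FREE]
Op 7: e = malloc(4) -> e = NULL; heap: [0-5 ALLOC][6-6 FREE][7-8 ALLOC][9-13 ALLOC][14-21 ALLOC][22-23 FREE]
Op 8: c = realloc(c, 6) -> NULL (c unchanged); heap: [0-5 ALLOC][6-6 FREE][7-8 ALLOC][9-13 ALLOC][14-21 ALLOC][22-23 FREE]
free(a): a = 14 -> block [14-21 ALLOC]; mark free, coalesce with adjacent free neighbors -> [0-5 ALLOC][6-6 FREE][7-8 ALLOC][9-13 ALLOC][14-23 FREE]

Answer: [0-5 ALLOC][6-6 FREE][7-8 ALLOC][9-13 ALLOC][14-23 FREE]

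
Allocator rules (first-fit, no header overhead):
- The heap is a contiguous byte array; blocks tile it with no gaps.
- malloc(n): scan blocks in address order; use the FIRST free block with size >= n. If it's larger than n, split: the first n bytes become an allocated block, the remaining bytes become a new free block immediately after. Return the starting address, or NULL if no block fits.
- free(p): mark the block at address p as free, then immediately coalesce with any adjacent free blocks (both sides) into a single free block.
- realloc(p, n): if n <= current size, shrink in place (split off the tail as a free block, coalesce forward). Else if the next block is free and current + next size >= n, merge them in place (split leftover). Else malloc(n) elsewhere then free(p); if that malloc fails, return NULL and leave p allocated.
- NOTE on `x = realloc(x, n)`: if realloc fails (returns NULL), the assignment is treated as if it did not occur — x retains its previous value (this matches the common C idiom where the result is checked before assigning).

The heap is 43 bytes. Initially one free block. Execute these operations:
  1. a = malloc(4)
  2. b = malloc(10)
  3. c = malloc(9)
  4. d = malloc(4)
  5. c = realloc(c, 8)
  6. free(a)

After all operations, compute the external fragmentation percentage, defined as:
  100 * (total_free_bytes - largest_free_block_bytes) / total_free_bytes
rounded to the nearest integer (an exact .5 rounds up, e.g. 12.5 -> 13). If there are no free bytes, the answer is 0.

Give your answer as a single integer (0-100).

Op 1: a = malloc(4) -> a = 0; heap: [0-3 ALLOC][4-42 FREE]
Op 2: b = malloc(10) -> b = 4; heap: [0-3 ALLOC][4-13 ALLOC][14-42 FREE]
Op 3: c = malloc(9) -> c = 14; heap: [0-3 ALLOC][4-13 ALLOC][14-22 ALLOC][23-42 FREE]
Op 4: d = malloc(4) -> d = 23; heap: [0-3 ALLOC][4-13 ALLOC][14-22 ALLOC][23-26 ALLOC][27-42 FREE]
Op 5: c = realloc(c, 8) -> c = 14; heap: [0-3 ALLOC][4-13 ALLOC][14-21 ALLOC][22-22 FREE][23-26 ALLOC][27-42 FREE]
Op 6: free(a) -> (freed a); heap: [0-3 FREE][4-13 ALLOC][14-21 ALLOC][22-22 FREE][23-26 ALLOC][27-42 FREE]
Free blocks: [4 1 16] total_free=21 largest=16 -> 100*(21-16)/21 = 500/21 ≈ 23.810 -> rounds to 24

Answer: 24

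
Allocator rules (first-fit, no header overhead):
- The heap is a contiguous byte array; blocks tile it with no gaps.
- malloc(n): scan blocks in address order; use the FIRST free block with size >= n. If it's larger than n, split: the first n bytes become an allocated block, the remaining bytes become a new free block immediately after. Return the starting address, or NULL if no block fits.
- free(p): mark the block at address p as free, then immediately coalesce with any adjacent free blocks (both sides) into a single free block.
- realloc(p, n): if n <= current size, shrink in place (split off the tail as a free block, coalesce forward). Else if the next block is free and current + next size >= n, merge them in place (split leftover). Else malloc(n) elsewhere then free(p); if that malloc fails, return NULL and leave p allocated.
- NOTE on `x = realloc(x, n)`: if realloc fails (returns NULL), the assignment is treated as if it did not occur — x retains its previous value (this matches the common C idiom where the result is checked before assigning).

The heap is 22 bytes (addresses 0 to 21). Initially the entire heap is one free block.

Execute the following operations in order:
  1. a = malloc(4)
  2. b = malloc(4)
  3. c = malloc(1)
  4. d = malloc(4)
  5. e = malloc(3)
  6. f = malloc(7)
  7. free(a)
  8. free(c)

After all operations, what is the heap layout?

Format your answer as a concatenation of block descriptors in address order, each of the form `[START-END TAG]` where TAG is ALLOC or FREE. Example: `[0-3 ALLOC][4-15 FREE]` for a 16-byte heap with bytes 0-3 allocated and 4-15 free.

Answer: [0-3 FREE][4-7 ALLOC][8-8 FREE][9-12 ALLOC][13-15 ALLOC][16-21 FREE]

Derivation:
Op 1: a = malloc(4) -> a = 0; heap: [0-3 ALLOC][4-21 FREE]
Op 2: b = malloc(4) -> b = 4; heap: [0-3 ALLOC][4-7 ALLOC][8-21 FREE]
Op 3: c = malloc(1) -> c = 8; heap: [0-3 ALLOC][4-7 ALLOC][8-8 ALLOC][9-21 FREE]
Op 4: d = malloc(4) -> d = 9; heap: [0-3 ALLOC][4-7 ALLOC][8-8 ALLOC][9-12 ALLOC][13-21 FREE]
Op 5: e = malloc(3) -> e = 13; heap: [0-3 ALLOC][4-7 ALLOC][8-8 ALLOC][9-12 ALLOC][13-15 ALLOC][16-21 FREE]
Op 6: f = malloc(7) -> f = NULL; heap: [0-3 ALLOC][4-7 ALLOC][8-8 ALLOC][9-12 ALLOC][13-15 ALLOC][16-21 FREE]
Op 7: free(a) -> (freed a); heap: [0-3 FREE][4-7 ALLOC][8-8 ALLOC][9-12 ALLOC][13-15 ALLOC][16-21 FREE]
Op 8: free(c) -> (freed c); heap: [0-3 FREE][4-7 ALLOC][8-8 FREE][9-12 ALLOC][13-15 ALLOC][16-21 FREE]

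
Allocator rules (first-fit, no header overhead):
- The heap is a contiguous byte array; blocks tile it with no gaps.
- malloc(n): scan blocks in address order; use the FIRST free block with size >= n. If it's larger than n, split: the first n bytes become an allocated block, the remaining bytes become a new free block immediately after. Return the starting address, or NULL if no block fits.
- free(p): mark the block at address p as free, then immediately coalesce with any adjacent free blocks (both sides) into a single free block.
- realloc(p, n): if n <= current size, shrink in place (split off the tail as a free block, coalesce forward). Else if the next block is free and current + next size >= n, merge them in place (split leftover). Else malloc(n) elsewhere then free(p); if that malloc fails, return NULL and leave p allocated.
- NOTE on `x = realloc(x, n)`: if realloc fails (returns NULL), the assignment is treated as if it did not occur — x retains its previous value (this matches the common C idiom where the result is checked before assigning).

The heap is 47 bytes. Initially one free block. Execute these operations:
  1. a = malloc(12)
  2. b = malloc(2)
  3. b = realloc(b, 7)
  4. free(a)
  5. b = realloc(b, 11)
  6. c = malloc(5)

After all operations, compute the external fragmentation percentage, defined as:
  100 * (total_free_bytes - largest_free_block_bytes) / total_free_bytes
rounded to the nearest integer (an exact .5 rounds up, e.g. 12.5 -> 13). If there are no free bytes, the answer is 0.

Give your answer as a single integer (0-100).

Op 1: a = malloc(12) -> a = 0; heap: [0-11 ALLOC][12-46 FREE]
Op 2: b = malloc(2) -> b = 12; heap: [0-11 ALLOC][12-13 ALLOC][14-46 FREE]
Op 3: b = realloc(b, 7) -> b = 12; heap: [0-11 ALLOC][12-18 ALLOC][19-46 FREE]
Op 4: free(a) -> (freed a); heap: [0-11 FREE][12-18 ALLOC][19-46 FREE]
Op 5: b = realloc(b, 11) -> b = 12; heap: [0-11 FREE][12-22 ALLOC][23-46 FREE]
Op 6: c = malloc(5) -> c = 0; heap: [0-4 ALLOC][5-11 FREE][12-22 ALLOC][23-46 FREE]
Free blocks: [7 24] total_free=31 largest=24 -> 100*(31-24)/31 = 700/31 ≈ 22.581 -> rounds to 23

Answer: 23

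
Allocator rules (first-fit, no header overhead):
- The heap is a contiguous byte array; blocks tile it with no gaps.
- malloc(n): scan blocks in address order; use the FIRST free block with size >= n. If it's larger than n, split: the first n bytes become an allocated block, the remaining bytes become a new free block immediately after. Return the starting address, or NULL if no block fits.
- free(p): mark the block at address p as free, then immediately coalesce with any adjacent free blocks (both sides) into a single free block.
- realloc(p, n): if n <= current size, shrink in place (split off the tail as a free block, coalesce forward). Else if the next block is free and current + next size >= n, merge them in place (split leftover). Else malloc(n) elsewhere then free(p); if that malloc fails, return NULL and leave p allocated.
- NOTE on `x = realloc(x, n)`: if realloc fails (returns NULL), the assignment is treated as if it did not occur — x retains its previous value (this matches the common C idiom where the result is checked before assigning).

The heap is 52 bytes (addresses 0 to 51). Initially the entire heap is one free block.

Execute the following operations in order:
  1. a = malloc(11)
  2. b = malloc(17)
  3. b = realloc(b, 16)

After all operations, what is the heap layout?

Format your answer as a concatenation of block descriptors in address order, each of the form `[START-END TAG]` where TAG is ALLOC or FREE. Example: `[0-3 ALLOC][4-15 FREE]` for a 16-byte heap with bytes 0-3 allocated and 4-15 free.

Op 1: a = malloc(11) -> a = 0; heap: [0-10 ALLOC][11-51 FREE]
Op 2: b = malloc(17) -> b = 11; heap: [0-10 ALLOC][11-27 ALLOC][28-51 FREE]
Op 3: b = realloc(b, 16) -> b = 11; heap: [0-10 ALLOC][11-26 ALLOC][27-51 FREE]

Answer: [0-10 ALLOC][11-26 ALLOC][27-51 FREE]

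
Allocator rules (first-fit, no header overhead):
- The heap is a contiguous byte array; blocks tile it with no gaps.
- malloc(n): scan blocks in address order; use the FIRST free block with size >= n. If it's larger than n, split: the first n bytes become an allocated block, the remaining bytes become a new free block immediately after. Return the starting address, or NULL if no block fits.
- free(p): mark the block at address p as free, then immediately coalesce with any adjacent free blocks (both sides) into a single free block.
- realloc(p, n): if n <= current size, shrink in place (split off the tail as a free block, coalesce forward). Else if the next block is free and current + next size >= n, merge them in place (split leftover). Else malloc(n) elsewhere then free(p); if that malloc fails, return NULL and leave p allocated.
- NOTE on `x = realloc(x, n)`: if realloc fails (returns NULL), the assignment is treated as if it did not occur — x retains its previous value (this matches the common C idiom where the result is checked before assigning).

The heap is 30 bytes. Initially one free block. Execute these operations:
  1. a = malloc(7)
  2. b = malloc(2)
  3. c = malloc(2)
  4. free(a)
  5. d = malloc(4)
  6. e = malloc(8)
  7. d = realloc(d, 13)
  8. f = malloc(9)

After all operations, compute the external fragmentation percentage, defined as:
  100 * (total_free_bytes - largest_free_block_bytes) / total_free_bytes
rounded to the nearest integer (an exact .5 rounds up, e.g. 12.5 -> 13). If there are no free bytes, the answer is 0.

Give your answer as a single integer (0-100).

Answer: 40

Derivation:
Op 1: a = malloc(7) -> a = 0; heap: [0-6 ALLOC][7-29 FREE]
Op 2: b = malloc(2) -> b = 7; heap: [0-6 ALLOC][7-8 ALLOC][9-29 FREE]
Op 3: c = malloc(2) -> c = 9; heap: [0-6 ALLOC][7-8 ALLOC][9-10 ALLOC][11-29 FREE]
Op 4: free(a) -> (freed a); heap: [0-6 FREE][7-8 ALLOC][9-10 ALLOC][11-29 FREE]
Op 5: d = malloc(4) -> d = 0; heap: [0-3 ALLOC][4-6 FREE][7-8 ALLOC][9-10 ALLOC][11-29 FREE]
Op 6: e = malloc(8) -> e = 11; heap: [0-3 ALLOC][4-6 FREE][7-8 ALLOC][9-10 ALLOC][11-18 ALLOC][19-29 FREE]
Op 7: d = realloc(d, 13) -> NULL (d unchanged); heap: [0-3 ALLOC][4-6 FREE][7-8 ALLOC][9-10 ALLOC][11-18 ALLOC][19-29 FREE]
Op 8: f = malloc(9) -> f = 19; heap: [0-3 ALLOC][4-6 FREE][7-8 ALLOC][9-10 ALLOC][11-18 ALLOC][19-27 ALLOC][28-29 FREE]
Free blocks: [3 2] total_free=5 largest=3 -> 100*(5-3)/5 = 200/5 = 40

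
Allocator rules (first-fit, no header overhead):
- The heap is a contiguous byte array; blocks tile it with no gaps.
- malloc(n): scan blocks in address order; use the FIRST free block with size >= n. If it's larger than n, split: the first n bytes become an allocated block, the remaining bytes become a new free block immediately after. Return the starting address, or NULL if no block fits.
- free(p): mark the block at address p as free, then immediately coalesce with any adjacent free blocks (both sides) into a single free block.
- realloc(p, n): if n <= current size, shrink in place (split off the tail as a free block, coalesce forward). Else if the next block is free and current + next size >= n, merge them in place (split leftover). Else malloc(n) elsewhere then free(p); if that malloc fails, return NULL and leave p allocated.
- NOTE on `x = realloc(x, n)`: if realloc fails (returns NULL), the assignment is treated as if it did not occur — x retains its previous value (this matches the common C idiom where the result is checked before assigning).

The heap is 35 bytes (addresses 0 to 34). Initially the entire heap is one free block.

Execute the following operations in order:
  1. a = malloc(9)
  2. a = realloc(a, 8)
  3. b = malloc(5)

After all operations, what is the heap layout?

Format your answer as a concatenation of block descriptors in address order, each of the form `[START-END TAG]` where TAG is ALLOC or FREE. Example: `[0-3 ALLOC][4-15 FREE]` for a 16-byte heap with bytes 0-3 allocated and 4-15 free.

Answer: [0-7 ALLOC][8-12 ALLOC][13-34 FREE]

Derivation:
Op 1: a = malloc(9) -> a = 0; heap: [0-8 ALLOC][9-34 FREE]
Op 2: a = realloc(a, 8) -> a = 0; heap: [0-7 ALLOC][8-34 FREE]
Op 3: b = malloc(5) -> b = 8; heap: [0-7 ALLOC][8-12 ALLOC][13-34 FREE]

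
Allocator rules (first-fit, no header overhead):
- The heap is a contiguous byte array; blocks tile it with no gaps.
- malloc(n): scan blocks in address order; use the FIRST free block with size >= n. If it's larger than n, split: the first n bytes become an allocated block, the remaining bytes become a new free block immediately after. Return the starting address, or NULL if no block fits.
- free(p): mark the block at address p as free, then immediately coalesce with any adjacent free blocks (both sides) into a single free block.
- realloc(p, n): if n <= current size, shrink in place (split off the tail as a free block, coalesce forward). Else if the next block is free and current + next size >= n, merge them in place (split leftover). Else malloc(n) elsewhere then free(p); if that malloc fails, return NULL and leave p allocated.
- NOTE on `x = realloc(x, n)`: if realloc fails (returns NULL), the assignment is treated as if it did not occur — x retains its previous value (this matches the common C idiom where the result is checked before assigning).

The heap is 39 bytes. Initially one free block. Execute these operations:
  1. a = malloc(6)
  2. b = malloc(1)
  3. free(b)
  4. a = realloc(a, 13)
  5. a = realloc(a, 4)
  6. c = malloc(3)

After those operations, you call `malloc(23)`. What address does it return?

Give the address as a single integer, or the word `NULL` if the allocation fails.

Answer: 7

Derivation:
Op 1: a = malloc(6) -> a = 0; heap: [0-5 ALLOC][6-38 FREE]
Op 2: b = malloc(1) -> b = 6; heap: [0-5 ALLOC][6-6 ALLOC][7-38 FREE]
Op 3: free(b) -> (freed b); heap: [0-5 ALLOC][6-38 FREE]
Op 4: a = realloc(a, 13) -> a = 0; heap: [0-12 ALLOC][13-38 FREE]
Op 5: a = realloc(a, 4) -> a = 0; heap: [0-3 ALLOC][4-38 FREE]
Op 6: c = malloc(3) -> c = 4; heap: [0-3 ALLOC][4-6 ALLOC][7-38 FREE]
malloc(23): first-fit scan over [0-3 ALLOC][4-6 ALLOC][7-38 FREE] -> 7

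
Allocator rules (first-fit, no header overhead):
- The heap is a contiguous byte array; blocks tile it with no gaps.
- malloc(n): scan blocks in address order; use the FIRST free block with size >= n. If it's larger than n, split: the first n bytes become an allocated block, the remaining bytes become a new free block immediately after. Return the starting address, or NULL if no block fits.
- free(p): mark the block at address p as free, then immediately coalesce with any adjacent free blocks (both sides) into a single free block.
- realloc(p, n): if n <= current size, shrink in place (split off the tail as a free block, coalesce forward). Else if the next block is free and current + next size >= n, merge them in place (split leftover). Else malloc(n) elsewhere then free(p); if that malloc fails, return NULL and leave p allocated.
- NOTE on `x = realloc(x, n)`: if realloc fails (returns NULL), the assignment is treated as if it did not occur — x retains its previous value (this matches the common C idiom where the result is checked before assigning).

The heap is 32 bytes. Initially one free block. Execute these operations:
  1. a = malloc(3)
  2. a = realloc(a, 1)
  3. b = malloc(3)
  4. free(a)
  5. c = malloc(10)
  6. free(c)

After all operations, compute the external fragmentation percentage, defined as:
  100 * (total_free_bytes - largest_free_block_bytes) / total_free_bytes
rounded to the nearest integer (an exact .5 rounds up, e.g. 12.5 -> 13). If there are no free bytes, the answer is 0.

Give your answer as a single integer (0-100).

Answer: 3

Derivation:
Op 1: a = malloc(3) -> a = 0; heap: [0-2 ALLOC][3-31 FREE]
Op 2: a = realloc(a, 1) -> a = 0; heap: [0-0 ALLOC][1-31 FREE]
Op 3: b = malloc(3) -> b = 1; heap: [0-0 ALLOC][1-3 ALLOC][4-31 FREE]
Op 4: free(a) -> (freed a); heap: [0-0 FREE][1-3 ALLOC][4-31 FREE]
Op 5: c = malloc(10) -> c = 4; heap: [0-0 FREE][1-3 ALLOC][4-13 ALLOC][14-31 FREE]
Op 6: free(c) -> (freed c); heap: [0-0 FREE][1-3 ALLOC][4-31 FREE]
Free blocks: [1 28] total_free=29 largest=28 -> 100*(29-28)/29 = 100/29 ≈ 3.448 -> rounds to 3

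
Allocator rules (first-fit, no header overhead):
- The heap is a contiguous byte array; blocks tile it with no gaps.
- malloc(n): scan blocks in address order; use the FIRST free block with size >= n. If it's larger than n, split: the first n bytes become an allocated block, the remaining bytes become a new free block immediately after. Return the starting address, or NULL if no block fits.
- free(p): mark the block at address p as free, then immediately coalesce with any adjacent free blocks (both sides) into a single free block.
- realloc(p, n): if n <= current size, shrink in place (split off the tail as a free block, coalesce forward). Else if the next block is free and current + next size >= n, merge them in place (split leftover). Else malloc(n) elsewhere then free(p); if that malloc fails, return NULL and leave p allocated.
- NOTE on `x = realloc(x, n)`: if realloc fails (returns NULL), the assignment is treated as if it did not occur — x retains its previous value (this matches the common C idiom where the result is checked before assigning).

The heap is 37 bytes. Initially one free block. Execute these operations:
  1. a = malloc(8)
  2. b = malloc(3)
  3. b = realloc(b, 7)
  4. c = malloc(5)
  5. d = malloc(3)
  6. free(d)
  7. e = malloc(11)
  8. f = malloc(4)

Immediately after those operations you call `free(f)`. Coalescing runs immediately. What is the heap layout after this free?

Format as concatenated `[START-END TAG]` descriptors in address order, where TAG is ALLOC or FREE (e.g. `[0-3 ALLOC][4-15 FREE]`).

Op 1: a = malloc(8) -> a = 0; heap: [0-7 ALLOC][8-36 FREE]
Op 2: b = malloc(3) -> b = 8; heap: [0-7 ALLOC][8-10 ALLOC][11-36 FREE]
Op 3: b = realloc(b, 7) -> b = 8; heap: [0-7 ALLOC][8-14 ALLOC][15-36 FREE]
Op 4: c = malloc(5) -> c = 15; heap: [0-7 ALLOC][8-14 ALLOC][15-19 ALLOC][20-36 FREE]
Op 5: d = malloc(3) -> d = 20; heap: [0-7 ALLOC][8-14 ALLOC][15-19 ALLOC][20-22 ALLOC][23-36 FREE]
Op 6: free(d) -> (freed d); heap: [0-7 ALLOC][8-14 ALLOC][15-19 ALLOC][20-36 FREE]
Op 7: e = malloc(11) -> e = 20; heap: [0-7 ALLOC][8-14 ALLOC][15-19 ALLOC][20-30 ALLOC][31-36 FREE]
Op 8: f = malloc(4) -> f = 31; heap: [0-7 ALLOC][8-14 ALLOC][15-19 ALLOC][20-30 ALLOC][31-34 ALLOC][35-36 FREE]
free(f): f = 31 -> block [31-34 ALLOC]; mark free, coalesce with adjacent free neighbors -> [0-7 ALLOC][8-14 ALLOC][15-19 ALLOC][20-30 ALLOC][31-36 FREE]

Answer: [0-7 ALLOC][8-14 ALLOC][15-19 ALLOC][20-30 ALLOC][31-36 FREE]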